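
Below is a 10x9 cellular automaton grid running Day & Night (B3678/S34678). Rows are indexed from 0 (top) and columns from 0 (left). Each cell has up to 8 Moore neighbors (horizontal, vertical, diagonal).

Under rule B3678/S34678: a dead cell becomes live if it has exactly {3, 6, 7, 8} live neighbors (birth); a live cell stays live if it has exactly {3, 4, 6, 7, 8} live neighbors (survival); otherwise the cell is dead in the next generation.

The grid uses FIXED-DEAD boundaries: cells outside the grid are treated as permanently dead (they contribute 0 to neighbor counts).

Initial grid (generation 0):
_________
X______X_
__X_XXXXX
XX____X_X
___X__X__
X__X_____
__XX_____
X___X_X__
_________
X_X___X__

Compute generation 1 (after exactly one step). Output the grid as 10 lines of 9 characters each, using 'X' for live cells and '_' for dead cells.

Simulating step by step:
Generation 0 (given above): 24 live cells
Generation 1: 24 live cells
(generation 1 grid is the final answer)

Answer: _________
_____X_XX
X____XX_X
__XXX_XX_
XXX____X_
___XX____
_X_XX____
___X_____
_X___X___
_________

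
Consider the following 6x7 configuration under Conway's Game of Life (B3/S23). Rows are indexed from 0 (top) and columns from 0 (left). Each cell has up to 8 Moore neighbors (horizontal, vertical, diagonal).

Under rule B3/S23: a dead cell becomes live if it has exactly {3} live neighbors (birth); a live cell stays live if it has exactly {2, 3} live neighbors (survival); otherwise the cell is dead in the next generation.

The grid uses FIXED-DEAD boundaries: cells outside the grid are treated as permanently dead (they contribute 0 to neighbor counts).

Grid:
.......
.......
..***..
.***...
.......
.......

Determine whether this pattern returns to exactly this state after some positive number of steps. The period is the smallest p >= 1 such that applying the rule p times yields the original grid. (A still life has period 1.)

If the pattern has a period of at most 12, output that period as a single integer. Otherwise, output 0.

Simulating and comparing each generation to the original:
Gen 0 (original, given above): 6 live cells
Gen 1: 6 live cells, differs from original
Gen 2: 6 live cells, MATCHES original -> period = 2

Answer: 2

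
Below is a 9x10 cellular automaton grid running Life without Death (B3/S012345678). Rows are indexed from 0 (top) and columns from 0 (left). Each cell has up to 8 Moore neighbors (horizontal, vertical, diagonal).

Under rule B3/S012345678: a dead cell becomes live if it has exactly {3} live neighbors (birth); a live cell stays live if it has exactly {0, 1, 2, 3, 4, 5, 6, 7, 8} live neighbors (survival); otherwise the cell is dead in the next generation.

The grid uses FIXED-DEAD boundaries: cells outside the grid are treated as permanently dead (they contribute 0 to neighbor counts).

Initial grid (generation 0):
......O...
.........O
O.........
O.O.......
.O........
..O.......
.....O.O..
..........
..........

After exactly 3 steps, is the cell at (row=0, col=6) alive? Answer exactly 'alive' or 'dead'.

Answer: alive

Derivation:
Simulating step by step:
Generation 0 (given above): 9 live cells
Generation 1: 11 live cells
......O...
.........O
OO........
O.O.......
.OO.......
..O.......
.....O.O..
..........
..........
Generation 2: 13 live cells
......O...
.........O
OO........
O.O.......
.OOO......
.OO.......
.....O.O..
..........
..........
Generation 3: 16 live cells
......O...
.........O
OO........
O.OO......
OOOO......
.OOO......
.....O.O..
..........
..........

Cell (0,6) at generation 3: 1 -> alive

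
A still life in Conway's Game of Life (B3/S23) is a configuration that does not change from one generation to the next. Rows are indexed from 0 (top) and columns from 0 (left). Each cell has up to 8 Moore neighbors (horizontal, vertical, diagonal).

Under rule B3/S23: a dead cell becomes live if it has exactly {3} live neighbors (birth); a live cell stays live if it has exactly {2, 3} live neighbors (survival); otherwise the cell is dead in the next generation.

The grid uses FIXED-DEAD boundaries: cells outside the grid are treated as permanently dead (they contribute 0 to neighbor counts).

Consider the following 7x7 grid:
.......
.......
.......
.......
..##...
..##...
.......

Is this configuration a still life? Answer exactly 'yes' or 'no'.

Compute generation 1 and compare to generation 0 (given above):
Generation 1:
.......
.......
.......
.......
..##...
..##...
.......
The grids are IDENTICAL -> still life.

Answer: yes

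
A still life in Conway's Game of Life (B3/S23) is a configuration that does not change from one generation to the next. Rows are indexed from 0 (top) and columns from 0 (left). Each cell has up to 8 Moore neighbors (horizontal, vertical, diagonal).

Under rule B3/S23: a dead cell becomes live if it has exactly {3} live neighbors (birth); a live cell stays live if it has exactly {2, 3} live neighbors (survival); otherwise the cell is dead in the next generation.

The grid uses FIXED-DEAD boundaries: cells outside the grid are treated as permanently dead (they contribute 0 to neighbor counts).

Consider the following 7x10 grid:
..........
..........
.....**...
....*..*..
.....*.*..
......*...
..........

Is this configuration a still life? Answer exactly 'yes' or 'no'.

Answer: yes

Derivation:
Compute generation 1 and compare to generation 0 (given above):
Generation 1:
..........
..........
.....**...
....*..*..
.....*.*..
......*...
..........
The grids are IDENTICAL -> still life.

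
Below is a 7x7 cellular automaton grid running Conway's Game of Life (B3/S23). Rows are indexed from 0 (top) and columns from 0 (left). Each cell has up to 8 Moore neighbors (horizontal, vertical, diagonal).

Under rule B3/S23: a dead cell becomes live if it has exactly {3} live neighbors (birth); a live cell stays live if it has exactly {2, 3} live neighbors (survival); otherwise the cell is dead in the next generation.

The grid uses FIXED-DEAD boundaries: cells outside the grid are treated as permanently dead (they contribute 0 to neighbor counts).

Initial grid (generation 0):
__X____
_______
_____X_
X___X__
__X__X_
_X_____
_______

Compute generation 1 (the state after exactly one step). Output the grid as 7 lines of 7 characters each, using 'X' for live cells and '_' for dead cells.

Simulating step by step:
Generation 0 (given above): 7 live cells
Generation 1: 3 live cells
(generation 1 grid is the final answer)

Answer: _______
_______
_______
____XX_
_X_____
_______
_______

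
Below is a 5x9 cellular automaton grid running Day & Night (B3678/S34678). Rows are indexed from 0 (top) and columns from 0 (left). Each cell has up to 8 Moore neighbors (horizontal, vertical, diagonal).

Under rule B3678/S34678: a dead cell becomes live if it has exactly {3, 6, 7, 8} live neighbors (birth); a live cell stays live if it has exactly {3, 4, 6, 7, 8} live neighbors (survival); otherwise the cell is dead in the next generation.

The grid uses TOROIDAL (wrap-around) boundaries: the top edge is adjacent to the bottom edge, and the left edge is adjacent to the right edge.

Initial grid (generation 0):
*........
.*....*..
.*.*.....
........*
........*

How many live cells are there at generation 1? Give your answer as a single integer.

Answer: 6

Derivation:
Simulating step by step:
Generation 0 (given above): 7 live cells
Generation 1: 6 live cells
.........
*.*......
*.*......
*........
*........
Population at generation 1: 6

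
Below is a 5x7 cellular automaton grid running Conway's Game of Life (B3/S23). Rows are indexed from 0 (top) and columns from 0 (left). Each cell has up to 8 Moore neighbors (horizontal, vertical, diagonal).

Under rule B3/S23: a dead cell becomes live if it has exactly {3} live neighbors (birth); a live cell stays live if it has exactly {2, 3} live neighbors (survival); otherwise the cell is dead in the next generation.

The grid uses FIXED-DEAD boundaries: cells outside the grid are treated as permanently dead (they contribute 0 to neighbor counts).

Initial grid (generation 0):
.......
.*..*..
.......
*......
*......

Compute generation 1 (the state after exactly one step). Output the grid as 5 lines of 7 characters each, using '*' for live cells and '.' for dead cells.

Simulating step by step:
Generation 0 (given above): 4 live cells
Generation 1: 0 live cells
(generation 1 grid is the final answer)

Answer: .......
.......
.......
.......
.......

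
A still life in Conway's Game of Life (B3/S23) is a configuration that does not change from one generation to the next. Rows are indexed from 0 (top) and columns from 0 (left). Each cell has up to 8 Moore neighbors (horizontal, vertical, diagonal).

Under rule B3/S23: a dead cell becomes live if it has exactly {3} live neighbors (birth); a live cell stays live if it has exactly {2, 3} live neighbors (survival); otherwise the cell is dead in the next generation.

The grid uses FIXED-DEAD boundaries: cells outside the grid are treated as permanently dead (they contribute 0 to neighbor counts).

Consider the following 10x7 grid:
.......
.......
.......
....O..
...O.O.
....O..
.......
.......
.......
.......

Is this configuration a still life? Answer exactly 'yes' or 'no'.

Compute generation 1 and compare to generation 0 (given above):
Generation 1:
.......
.......
.......
....O..
...O.O.
....O..
.......
.......
.......
.......
The grids are IDENTICAL -> still life.

Answer: yes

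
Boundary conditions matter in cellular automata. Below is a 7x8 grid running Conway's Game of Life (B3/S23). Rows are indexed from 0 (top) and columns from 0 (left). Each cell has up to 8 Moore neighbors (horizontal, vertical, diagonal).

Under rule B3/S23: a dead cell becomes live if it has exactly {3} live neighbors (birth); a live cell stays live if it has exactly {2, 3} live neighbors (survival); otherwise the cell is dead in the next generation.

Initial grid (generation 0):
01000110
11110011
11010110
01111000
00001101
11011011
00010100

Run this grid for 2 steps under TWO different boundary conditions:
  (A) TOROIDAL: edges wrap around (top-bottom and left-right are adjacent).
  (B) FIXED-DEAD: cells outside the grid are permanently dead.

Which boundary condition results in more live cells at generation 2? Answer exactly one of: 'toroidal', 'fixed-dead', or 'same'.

Under TOROIDAL boundary, generation 2:
00010000
00100110
00000010
10000001
01100011
11110001
01010000
Population = 18

Under FIXED-DEAD boundary, generation 2:
00000011
00001000
00000011
11000001
10100000
01111001
00111010
Population = 19

Comparison: toroidal=18, fixed-dead=19 -> fixed-dead

Answer: fixed-dead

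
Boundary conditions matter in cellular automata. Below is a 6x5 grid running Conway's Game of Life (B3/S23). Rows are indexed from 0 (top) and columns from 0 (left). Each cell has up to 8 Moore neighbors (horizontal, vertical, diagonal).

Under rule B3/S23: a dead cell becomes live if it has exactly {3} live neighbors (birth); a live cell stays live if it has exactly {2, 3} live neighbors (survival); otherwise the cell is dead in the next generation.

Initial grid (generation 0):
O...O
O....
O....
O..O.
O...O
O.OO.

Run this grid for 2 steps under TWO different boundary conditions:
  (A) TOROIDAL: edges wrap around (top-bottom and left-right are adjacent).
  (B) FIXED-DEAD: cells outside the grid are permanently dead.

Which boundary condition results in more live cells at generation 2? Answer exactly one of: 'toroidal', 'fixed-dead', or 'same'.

Under TOROIDAL boundary, generation 2:
OOO..
..O..
..O.O
..O.O
O.O.O
.OOO.
Population = 14

Under FIXED-DEAD boundary, generation 2:
.....
OO...
..O..
..O..
O.OO.
.OOO.
Population = 10

Comparison: toroidal=14, fixed-dead=10 -> toroidal

Answer: toroidal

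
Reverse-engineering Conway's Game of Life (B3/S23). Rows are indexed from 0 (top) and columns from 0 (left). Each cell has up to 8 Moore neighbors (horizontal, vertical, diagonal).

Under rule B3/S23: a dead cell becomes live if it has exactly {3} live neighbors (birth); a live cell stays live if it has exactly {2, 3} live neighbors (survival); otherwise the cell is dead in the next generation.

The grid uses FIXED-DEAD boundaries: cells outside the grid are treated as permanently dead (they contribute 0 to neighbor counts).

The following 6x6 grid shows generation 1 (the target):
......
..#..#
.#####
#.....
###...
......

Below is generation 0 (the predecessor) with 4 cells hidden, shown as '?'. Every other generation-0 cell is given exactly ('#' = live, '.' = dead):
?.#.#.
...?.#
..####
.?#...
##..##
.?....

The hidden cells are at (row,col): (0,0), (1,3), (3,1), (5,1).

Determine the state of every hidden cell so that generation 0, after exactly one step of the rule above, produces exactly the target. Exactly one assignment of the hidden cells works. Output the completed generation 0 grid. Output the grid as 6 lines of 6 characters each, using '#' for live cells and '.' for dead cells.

Answer: ..#.#.
.....#
..####
.##...
##..##
......

Derivation:
Hidden generation-0 cells (in order): (0,0), (1,3), (3,1), (5,1).
A hidden cell only influences target cells in its own 3x3 neighborhood. Try each of the 2^4 = 16 assignments, step the completed generation 0 forward once under B3/S23, and compare with the target:
  (0,0)=. (1,3)=. (3,1)=. (5,1)=. -> step gives (2,1)='.' but target has '#' -> reject
  (0,0)=. (1,3)=. (3,1)=. (5,1)=# -> step gives (2,1)='.' but target has '#' -> reject
  (0,0)=. (1,3)=. (3,1)=# (5,1)=. -> step reproduces the target at every cell -> ACCEPT
  (0,0)=. (1,3)=. (3,1)=# (5,1)=# -> step gives (4,1)='.' but target has '#' -> reject
  (0,0)=. (1,3)=# (3,1)=. (5,1)=. -> step gives (0,3)='#' but target has '.' -> reject
  (0,0)=. (1,3)=# (3,1)=. (5,1)=# -> step gives (0,3)='#' but target has '.' -> reject
  (0,0)=. (1,3)=# (3,1)=# (5,1)=. -> step gives (0,3)='#' but target has '.' -> reject
  (0,0)=. (1,3)=# (3,1)=# (5,1)=# -> step gives (0,3)='#' but target has '.' -> reject
  (0,0)=# (1,3)=. (3,1)=. (5,1)=. -> step gives (1,1)='#' but target has '.' -> reject
  (0,0)=# (1,3)=. (3,1)=. (5,1)=# -> step gives (1,1)='#' but target has '.' -> reject
  (0,0)=# (1,3)=. (3,1)=# (5,1)=. -> step gives (1,1)='#' but target has '.' -> reject
  (0,0)=# (1,3)=. (3,1)=# (5,1)=# -> step gives (1,1)='#' but target has '.' -> reject
  (0,0)=# (1,3)=# (3,1)=. (5,1)=. -> step gives (0,3)='#' but target has '.' -> reject
  (0,0)=# (1,3)=# (3,1)=. (5,1)=# -> step gives (0,3)='#' but target has '.' -> reject
  (0,0)=# (1,3)=# (3,1)=# (5,1)=. -> step gives (0,3)='#' but target has '.' -> reject
  (0,0)=# (1,3)=# (3,1)=# (5,1)=# -> step gives (0,3)='#' but target has '.' -> reject
Unique solution: (0,0)=dead, (1,3)=dead, (3,1)=live, (5,1)=dead.
Check: live-neighbor counts of every cell in the completed generation 0:
010212
023553
133332
344554
233211
221122
Applying B3/S23 to generation 0 with these counts gives:
......
..#..#
.#####
#.....
###...
......
which matches the target exactly.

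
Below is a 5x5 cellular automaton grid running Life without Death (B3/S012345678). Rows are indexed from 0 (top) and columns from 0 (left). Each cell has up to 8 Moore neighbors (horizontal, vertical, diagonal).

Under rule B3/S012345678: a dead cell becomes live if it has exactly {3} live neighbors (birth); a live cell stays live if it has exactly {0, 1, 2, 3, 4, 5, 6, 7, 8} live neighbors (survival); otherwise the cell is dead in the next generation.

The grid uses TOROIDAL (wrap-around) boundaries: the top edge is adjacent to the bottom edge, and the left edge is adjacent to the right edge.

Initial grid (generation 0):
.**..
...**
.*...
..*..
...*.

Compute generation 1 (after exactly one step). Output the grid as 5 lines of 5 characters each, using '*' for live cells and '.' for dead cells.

Simulating step by step:
Generation 0 (given above): 7 live cells
Generation 1: 13 live cells
(generation 1 grid is the final answer)

Answer: .**.*
**.**
.***.
..*..
.*.*.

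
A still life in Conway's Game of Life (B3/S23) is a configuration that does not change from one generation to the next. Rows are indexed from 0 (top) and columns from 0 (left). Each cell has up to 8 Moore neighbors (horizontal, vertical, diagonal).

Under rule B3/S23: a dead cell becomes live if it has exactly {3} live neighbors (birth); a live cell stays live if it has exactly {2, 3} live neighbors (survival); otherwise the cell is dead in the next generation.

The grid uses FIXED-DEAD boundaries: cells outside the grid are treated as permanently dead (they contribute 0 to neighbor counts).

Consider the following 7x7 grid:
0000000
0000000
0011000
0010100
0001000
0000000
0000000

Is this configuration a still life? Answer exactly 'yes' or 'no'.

Answer: yes

Derivation:
Compute generation 1 and compare to generation 0 (given above):
Generation 1:
0000000
0000000
0011000
0010100
0001000
0000000
0000000
The grids are IDENTICAL -> still life.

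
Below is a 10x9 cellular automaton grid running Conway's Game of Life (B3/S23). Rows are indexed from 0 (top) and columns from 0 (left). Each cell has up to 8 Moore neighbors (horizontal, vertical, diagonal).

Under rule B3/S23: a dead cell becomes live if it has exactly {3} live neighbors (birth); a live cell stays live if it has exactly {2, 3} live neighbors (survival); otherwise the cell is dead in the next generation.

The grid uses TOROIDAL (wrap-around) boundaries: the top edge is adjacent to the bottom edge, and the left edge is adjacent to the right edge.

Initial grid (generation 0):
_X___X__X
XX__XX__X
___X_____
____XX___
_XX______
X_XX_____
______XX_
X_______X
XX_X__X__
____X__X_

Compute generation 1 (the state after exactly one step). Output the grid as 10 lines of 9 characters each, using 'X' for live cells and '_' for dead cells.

Simulating step by step:
Generation 0 (given above): 26 live cells
Generation 1: 37 live cells
(generation 1 grid is the final answer)

Answer: _X___XXXX
_XX_XX__X
X__X_____
__XXX____
_XX_X____
__XX_____
XX_____X_
XX____X_X
XX_____X_
_XX_XXXXX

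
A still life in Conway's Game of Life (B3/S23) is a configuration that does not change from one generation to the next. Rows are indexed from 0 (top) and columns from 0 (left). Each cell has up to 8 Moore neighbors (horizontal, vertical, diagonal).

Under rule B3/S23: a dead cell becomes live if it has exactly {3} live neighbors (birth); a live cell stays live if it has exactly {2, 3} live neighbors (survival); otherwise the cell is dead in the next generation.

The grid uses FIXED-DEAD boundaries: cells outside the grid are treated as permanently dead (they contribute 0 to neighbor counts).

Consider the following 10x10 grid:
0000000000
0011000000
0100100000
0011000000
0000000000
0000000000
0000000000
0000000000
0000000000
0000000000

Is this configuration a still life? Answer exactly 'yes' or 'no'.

Answer: yes

Derivation:
Compute generation 1 and compare to generation 0 (given above):
Generation 1:
0000000000
0011000000
0100100000
0011000000
0000000000
0000000000
0000000000
0000000000
0000000000
0000000000
The grids are IDENTICAL -> still life.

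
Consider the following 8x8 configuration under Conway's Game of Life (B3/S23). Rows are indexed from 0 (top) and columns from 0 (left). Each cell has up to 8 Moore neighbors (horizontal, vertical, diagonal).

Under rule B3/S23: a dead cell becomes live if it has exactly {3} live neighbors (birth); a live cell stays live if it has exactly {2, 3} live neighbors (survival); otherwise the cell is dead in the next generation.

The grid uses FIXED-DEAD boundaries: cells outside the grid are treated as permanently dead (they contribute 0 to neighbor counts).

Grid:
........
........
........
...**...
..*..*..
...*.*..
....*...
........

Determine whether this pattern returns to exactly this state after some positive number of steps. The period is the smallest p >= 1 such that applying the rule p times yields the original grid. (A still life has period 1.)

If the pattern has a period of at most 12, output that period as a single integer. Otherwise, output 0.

Answer: 1

Derivation:
Simulating and comparing each generation to the original:
Gen 0 (original, given above): 7 live cells
Gen 1: 7 live cells, MATCHES original -> period = 1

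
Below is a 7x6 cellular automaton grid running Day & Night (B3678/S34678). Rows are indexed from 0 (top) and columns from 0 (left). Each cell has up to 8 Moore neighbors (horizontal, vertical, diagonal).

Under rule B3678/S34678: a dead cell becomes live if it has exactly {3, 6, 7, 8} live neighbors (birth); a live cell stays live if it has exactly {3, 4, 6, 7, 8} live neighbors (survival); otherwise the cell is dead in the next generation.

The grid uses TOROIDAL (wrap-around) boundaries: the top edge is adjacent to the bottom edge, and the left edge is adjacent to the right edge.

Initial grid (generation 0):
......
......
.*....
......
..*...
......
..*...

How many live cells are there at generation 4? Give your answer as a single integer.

Simulating step by step:
Generation 0 (given above): 3 live cells
Generation 1: 0 live cells
......
......
......
......
......
......
......
Generation 2: 0 live cells
......
......
......
......
......
......
......
Generation 3: 0 live cells
......
......
......
......
......
......
......
Generation 4: 0 live cells
......
......
......
......
......
......
......
Population at generation 4: 0

Answer: 0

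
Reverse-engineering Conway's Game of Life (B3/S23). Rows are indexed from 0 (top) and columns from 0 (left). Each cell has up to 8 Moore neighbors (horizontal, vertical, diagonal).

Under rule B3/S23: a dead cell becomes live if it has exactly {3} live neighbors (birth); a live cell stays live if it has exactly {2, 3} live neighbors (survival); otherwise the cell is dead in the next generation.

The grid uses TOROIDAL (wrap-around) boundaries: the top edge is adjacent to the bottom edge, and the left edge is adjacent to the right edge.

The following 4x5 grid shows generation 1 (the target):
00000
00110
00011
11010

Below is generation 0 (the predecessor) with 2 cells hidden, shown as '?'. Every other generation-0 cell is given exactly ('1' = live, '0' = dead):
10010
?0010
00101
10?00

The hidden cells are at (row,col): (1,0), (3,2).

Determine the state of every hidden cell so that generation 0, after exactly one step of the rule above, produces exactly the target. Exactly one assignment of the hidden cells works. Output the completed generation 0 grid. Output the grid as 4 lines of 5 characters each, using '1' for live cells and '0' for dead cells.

Answer: 10010
00010
00101
10000

Derivation:
Hidden generation-0 cells (in order): (1,0), (3,2).
A hidden cell only influences target cells in its own 3x3 neighborhood. Try each of the 2^2 = 4 assignments, step the completed generation 0 forward once under B3/S23, and compare with the target:
  (1,0)=0 (3,2)=0 -> step reproduces the target at every cell -> ACCEPT
  (1,0)=0 (3,2)=1 -> step gives (0,1)='1' but target has '0' -> reject
  (1,0)=1 (3,2)=0 -> step gives (0,0)='1' but target has '0' -> reject
  (1,0)=1 (3,2)=1 -> step gives (0,0)='1' but target has '0' -> reject
Unique solution: (1,0)=dead, (3,2)=dead.
Check: live-neighbor counts of every cell in the completed generation 0:
12214
22334
22132
23234
Applying B3/S23 to generation 0 with these counts gives:
00000
00110
00011
11010
which matches the target exactly.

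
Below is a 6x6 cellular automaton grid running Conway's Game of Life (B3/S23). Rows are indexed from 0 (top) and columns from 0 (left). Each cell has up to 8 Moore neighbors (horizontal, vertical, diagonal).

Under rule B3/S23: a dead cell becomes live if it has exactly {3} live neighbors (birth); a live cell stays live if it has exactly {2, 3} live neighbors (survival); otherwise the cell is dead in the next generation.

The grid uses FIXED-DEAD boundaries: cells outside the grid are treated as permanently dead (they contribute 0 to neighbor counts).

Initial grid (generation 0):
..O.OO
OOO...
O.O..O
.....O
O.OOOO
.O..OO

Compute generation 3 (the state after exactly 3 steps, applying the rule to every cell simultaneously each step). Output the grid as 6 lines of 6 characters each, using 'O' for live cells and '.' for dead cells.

Simulating step by step:
Generation 0 (given above): 18 live cells
Generation 1: 16 live cells
..OO..
O.O.OO
O.O...
..O..O
.OOO..
.OO..O
Generation 2: 13 live cells
.OOOO.
..O.O.
..O.OO
......
...OO.
.O.O..
Generation 3: 12 live cells
(generation 3 grid is the final answer)

Answer: .OO.O.
......
....OO
.....O
..OOO.
..OOO.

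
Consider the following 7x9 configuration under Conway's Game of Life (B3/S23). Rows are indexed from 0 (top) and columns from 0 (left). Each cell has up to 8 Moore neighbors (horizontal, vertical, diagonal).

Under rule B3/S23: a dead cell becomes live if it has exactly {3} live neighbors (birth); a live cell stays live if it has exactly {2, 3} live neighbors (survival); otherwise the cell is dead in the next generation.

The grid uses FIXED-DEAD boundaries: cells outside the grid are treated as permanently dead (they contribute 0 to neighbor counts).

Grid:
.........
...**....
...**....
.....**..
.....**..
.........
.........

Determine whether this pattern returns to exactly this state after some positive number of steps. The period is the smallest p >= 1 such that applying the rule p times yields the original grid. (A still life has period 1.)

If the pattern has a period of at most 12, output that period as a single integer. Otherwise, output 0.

Simulating and comparing each generation to the original:
Gen 0 (original, given above): 8 live cells
Gen 1: 6 live cells, differs from original
Gen 2: 8 live cells, MATCHES original -> period = 2

Answer: 2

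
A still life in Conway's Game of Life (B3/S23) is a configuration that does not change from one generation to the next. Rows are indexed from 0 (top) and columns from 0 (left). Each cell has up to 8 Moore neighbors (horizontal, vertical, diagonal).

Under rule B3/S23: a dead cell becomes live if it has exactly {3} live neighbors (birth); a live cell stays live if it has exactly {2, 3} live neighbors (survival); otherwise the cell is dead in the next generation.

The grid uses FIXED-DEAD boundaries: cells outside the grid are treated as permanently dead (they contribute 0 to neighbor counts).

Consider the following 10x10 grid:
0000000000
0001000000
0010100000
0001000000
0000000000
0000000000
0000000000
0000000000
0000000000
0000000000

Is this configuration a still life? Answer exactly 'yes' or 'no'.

Compute generation 1 and compare to generation 0 (given above):
Generation 1:
0000000000
0001000000
0010100000
0001000000
0000000000
0000000000
0000000000
0000000000
0000000000
0000000000
The grids are IDENTICAL -> still life.

Answer: yes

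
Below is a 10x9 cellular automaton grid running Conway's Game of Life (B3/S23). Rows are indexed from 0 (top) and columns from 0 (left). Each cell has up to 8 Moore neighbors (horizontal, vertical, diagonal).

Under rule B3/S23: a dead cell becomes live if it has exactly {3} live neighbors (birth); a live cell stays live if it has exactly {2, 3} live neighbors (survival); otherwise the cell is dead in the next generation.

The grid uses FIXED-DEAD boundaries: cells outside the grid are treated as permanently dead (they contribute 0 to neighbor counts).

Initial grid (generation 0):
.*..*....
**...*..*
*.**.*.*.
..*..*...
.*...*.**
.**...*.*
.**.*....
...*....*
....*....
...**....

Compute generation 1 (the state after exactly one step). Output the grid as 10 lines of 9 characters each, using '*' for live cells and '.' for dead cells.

Answer: **.......
*..*.**..
*.**.*...
..**.*.**
.*...*.**
*..*.**.*
.*.....*.
..***....
....*....
...**....

Derivation:
Simulating step by step:
Generation 0 (given above): 29 live cells
Generation 1: 32 live cells
(generation 1 grid is the final answer)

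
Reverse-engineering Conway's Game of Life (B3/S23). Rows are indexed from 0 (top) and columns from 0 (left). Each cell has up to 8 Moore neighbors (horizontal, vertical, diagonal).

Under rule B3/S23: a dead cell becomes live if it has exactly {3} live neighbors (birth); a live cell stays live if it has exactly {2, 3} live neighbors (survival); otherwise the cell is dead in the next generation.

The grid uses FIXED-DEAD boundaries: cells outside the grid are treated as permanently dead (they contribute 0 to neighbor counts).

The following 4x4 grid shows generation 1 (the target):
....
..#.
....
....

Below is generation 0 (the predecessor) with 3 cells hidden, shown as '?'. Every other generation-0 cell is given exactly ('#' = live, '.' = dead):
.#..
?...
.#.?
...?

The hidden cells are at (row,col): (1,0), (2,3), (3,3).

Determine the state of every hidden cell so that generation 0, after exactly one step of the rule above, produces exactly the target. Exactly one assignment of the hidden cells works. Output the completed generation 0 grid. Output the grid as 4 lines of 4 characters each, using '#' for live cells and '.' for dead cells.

Answer: .#..
....
.#.#
....

Derivation:
Hidden generation-0 cells (in order): (1,0), (2,3), (3,3).
A hidden cell only influences target cells in its own 3x3 neighborhood. Try each of the 2^3 = 8 assignments, step the completed generation 0 forward once under B3/S23, and compare with the target:
  (1,0)=. (2,3)=. (3,3)=. -> step gives (1,2)='.' but target has '#' -> reject
  (1,0)=. (2,3)=. (3,3)=# -> step gives (1,2)='.' but target has '#' -> reject
  (1,0)=. (2,3)=# (3,3)=. -> step reproduces the target at every cell -> ACCEPT
  (1,0)=. (2,3)=# (3,3)=# -> step gives (2,2)='#' but target has '.' -> reject
  (1,0)=# (2,3)=. (3,3)=. -> step gives (1,0)='#' but target has '.' -> reject
  (1,0)=# (2,3)=. (3,3)=# -> step gives (1,0)='#' but target has '.' -> reject
  (1,0)=# (2,3)=# (3,3)=. -> step gives (1,0)='#' but target has '.' -> reject
  (1,0)=# (2,3)=# (3,3)=# -> step gives (1,0)='#' but target has '.' -> reject
Unique solution: (1,0)=dead, (2,3)=live, (3,3)=dead.
Check: live-neighbor counts of every cell in the completed generation 0:
1010
2231
1020
1121
Applying B3/S23 to generation 0 with these counts gives:
....
..#.
....
....
which matches the target exactly.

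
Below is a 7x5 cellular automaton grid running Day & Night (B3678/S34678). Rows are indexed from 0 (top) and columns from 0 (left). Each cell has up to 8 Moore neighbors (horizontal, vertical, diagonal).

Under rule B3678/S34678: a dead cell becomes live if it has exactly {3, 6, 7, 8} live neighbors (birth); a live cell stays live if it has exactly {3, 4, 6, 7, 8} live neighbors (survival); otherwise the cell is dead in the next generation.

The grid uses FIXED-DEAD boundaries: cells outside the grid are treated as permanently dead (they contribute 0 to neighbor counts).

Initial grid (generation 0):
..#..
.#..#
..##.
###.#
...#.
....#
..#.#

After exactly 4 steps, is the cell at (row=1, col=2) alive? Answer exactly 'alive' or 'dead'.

Answer: alive

Derivation:
Simulating step by step:
Generation 0 (given above): 13 live cells
Generation 1: 11 live cells
.....
.....
#.###
.##..
.####
.....
...#.
Generation 2: 10 live cells
.....
...#.
..##.
#.##.
.###.
....#
.....
Generation 3: 13 live cells
.....
..#..
.####
..#.#
.####
..##.
.....
Generation 4: 14 live cells
.....
.##..
.##..
..###
.#.##
.####
.....

Cell (1,2) at generation 4: 1 -> alive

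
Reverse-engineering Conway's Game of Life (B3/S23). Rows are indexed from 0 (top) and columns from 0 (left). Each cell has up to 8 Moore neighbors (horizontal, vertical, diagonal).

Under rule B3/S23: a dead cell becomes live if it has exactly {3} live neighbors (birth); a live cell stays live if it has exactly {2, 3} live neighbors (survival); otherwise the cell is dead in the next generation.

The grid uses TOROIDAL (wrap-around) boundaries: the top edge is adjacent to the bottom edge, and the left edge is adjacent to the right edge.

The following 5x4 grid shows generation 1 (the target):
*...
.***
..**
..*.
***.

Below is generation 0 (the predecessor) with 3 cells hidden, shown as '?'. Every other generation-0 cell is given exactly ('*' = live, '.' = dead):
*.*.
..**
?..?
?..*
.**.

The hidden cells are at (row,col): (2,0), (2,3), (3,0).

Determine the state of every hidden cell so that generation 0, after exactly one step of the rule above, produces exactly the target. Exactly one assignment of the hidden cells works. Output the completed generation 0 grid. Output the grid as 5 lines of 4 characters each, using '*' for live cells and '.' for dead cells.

Answer: *.*.
..**
....
...*
.**.

Derivation:
Hidden generation-0 cells (in order): (2,0), (2,3), (3,0).
A hidden cell only influences target cells in its own 3x3 neighborhood. Try each of the 2^3 = 8 assignments, step the completed generation 0 forward once under B3/S23, and compare with the target:
  (2,0)=. (2,3)=. (3,0)=. -> step reproduces the target at every cell -> ACCEPT
  (2,0)=. (2,3)=. (3,0)=* -> step gives (2,0)='*' but target has '.' -> reject
  (2,0)=. (2,3)=* (3,0)=. -> step gives (1,0)='*' but target has '.' -> reject
  (2,0)=. (2,3)=* (3,0)=* -> step gives (1,0)='*' but target has '.' -> reject
  (2,0)=* (2,3)=. (3,0)=. -> step gives (1,0)='*' but target has '.' -> reject
  (2,0)=* (2,3)=. (3,0)=* -> step gives (1,0)='*' but target has '.' -> reject
  (2,0)=* (2,3)=* (3,0)=. -> step gives (1,1)='.' but target has '*' -> reject
  (2,0)=* (2,3)=* (3,0)=* -> step gives (1,1)='.' but target has '*' -> reject
Unique solution: (2,0)=dead, (2,3)=dead, (3,0)=dead.
Check: live-neighbor counts of every cell in the completed generation 0:
2545
2323
2133
2231
3334
Applying B3/S23 to generation 0 with these counts gives:
*...
.***
..**
..*.
***.
which matches the target exactly.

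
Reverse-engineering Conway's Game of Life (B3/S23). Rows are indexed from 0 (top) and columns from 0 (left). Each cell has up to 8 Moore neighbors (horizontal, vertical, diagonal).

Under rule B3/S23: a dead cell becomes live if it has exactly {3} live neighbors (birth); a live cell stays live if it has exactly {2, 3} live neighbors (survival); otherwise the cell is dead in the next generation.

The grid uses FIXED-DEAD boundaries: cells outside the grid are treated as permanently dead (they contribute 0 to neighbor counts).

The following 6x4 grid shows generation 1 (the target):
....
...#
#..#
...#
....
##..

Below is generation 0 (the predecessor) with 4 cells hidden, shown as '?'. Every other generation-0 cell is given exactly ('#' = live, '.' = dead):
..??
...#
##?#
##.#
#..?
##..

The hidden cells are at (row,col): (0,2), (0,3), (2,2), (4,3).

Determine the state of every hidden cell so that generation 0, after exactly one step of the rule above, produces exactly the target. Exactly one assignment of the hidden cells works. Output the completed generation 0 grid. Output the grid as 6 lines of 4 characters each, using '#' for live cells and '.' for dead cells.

Hidden generation-0 cells (in order): (0,2), (0,3), (2,2), (4,3).
A hidden cell only influences target cells in its own 3x3 neighborhood. Try each of the 2^4 = 16 assignments, step the completed generation 0 forward once under B3/S23, and compare with the target:
  (0,2)=. (0,3)=. (2,2)=. (4,3)=. -> step gives (1,2)='#' but target has '.' -> reject
  (0,2)=. (0,3)=. (2,2)=. (4,3)=# -> step gives (1,2)='#' but target has '.' -> reject
  (0,2)=. (0,3)=. (2,2)=# (4,3)=. -> step gives (1,1)='#' but target has '.' -> reject
  (0,2)=. (0,3)=. (2,2)=# (4,3)=# -> step gives (1,1)='#' but target has '.' -> reject
  (0,2)=. (0,3)=# (2,2)=. (4,3)=. -> step gives (2,1)='#' but target has '.' -> reject
  (0,2)=. (0,3)=# (2,2)=. (4,3)=# -> step gives (2,1)='#' but target has '.' -> reject
  (0,2)=. (0,3)=# (2,2)=# (4,3)=. -> step gives (1,1)='#' but target has '.' -> reject
  (0,2)=. (0,3)=# (2,2)=# (4,3)=# -> step gives (1,1)='#' but target has '.' -> reject
  (0,2)=# (0,3)=. (2,2)=. (4,3)=. -> step gives (1,1)='#' but target has '.' -> reject
  (0,2)=# (0,3)=. (2,2)=. (4,3)=# -> step gives (1,1)='#' but target has '.' -> reject
  (0,2)=# (0,3)=. (2,2)=# (4,3)=. -> step gives (4,2)='#' but target has '.' -> reject
  (0,2)=# (0,3)=. (2,2)=# (4,3)=# -> step reproduces the target at every cell -> ACCEPT
  (0,2)=# (0,3)=# (2,2)=. (4,3)=. -> step gives (0,2)='#' but target has '.' -> reject
  (0,2)=# (0,3)=# (2,2)=. (4,3)=# -> step gives (0,2)='#' but target has '.' -> reject
  (0,2)=# (0,3)=# (2,2)=# (4,3)=. -> step gives (0,2)='#' but target has '.' -> reject
  (0,2)=# (0,3)=# (2,2)=# (4,3)=# -> step gives (0,2)='#' but target has '.' -> reject
Unique solution: (0,2)=live, (0,3)=dead, (2,2)=live, (4,3)=live.
Check: live-neighbor counts of every cell in the completed generation 0:
0112
2453
3453
4563
4541
2221
Applying B3/S23 to generation 0 with these counts gives:
....
...#
#..#
...#
....
##..
which matches the target exactly.

Answer: ..#.
...#
####
##.#
#..#
##..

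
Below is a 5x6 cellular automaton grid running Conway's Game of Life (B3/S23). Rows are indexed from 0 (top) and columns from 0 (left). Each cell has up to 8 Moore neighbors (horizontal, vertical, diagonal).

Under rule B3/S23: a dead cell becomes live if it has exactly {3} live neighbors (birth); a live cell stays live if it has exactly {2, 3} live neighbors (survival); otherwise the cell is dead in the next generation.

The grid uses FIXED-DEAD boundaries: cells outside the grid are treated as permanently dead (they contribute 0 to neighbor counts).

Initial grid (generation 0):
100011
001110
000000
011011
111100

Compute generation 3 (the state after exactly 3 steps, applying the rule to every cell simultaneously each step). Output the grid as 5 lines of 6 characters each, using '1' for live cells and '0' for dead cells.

Answer: 000010
001100
000101
000001
001101

Derivation:
Simulating step by step:
Generation 0 (given above): 14 live cells
Generation 1: 12 live cells
000011
000111
010001
100010
100110
Generation 2: 12 live cells
000101
000100
000101
110111
000110
Generation 3: 9 live cells
(generation 3 grid is the final answer)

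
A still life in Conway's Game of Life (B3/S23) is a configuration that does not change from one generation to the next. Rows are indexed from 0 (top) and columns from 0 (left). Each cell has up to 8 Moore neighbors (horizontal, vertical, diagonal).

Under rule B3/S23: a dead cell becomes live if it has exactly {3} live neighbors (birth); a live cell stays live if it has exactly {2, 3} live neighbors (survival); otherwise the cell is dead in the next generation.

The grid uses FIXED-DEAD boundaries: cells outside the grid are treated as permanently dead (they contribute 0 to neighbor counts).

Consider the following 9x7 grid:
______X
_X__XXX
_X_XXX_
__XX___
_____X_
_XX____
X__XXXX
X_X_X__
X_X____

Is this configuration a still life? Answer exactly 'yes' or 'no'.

Answer: no

Derivation:
Compute generation 1 and compare to generation 0 (given above):
Generation 1:
______X
__XX__X
_X____X
__XX_X_
_X_X___
_XXX__X
X___XX_
X_X_X__
___X___
Cell (1,1) differs: gen0=1 vs gen1=0 -> NOT a still life.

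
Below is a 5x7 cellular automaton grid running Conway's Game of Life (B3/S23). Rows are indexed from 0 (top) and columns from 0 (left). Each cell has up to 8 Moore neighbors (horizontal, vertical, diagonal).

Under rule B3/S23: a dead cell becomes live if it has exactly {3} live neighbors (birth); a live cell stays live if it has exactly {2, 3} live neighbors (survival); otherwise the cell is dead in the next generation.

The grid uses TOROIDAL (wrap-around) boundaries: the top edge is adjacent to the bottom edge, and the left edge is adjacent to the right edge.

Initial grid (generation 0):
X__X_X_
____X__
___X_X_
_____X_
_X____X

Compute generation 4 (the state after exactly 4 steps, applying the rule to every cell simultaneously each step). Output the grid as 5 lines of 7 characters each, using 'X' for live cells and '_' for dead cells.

Simulating step by step:
Generation 0 (given above): 9 live cells
Generation 1: 15 live cells
X___XXX
___X_XX
_____X_
____XXX
X___XXX
Generation 2: 4 live cells
___X___
X______
_______
X______
___X___
Generation 3: 0 live cells
_______
_______
_______
_______
_______
Generation 4: 0 live cells
(generation 4 grid is the final answer)

Answer: _______
_______
_______
_______
_______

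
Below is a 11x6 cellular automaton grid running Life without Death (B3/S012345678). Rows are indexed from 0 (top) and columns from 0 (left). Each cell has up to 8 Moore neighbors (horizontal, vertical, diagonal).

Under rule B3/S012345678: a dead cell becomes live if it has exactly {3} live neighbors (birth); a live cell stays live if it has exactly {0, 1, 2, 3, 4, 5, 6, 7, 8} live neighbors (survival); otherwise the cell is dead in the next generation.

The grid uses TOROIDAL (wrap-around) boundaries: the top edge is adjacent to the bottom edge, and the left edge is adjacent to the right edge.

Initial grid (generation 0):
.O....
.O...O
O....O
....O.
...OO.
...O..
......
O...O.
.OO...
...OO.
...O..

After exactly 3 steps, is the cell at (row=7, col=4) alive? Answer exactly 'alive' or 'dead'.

Answer: alive

Derivation:
Simulating step by step:
Generation 0 (given above): 16 live cells
Generation 1: 26 live cells
OOO...
.O...O
O...OO
...OO.
...OO.
...OO.
......
OO..O.
.OO.OO
...OO.
..OOO.
Generation 2: 40 live cells
OOO.OO
.OO.OO
O..OOO
...OO.
..OOOO
...OO.
...OOO
OOOOO.
.OO.OO
.O.OO.
..OOOO
Generation 3: 44 live cells
OOO.OO
.OO.OO
OO.OOO
O..OO.
..OOOO
...OO.
OO.OOO
OOOOO.
.OO.OO
.O.OO.
..OOOO

Cell (7,4) at generation 3: 1 -> alive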